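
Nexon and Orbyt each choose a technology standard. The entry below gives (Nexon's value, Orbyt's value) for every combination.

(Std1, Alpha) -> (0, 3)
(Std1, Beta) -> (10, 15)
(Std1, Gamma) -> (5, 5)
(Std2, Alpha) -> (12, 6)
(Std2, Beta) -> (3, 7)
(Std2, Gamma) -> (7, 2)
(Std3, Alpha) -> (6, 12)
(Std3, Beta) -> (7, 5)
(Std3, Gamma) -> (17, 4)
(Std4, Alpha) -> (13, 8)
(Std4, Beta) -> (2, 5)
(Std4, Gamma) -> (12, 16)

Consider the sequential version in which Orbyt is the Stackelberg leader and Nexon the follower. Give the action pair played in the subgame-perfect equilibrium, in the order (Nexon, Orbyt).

(Std1, Beta)

Backward induction with Orbyt moving first.
- Alpha: BR = Std4, leader payoff 8.
- Beta: BR = Std1, leader payoff 15.
- Gamma: BR = Std3, leader payoff 4.
Orbyt's induced payoffs are 8, 15, 4, so Orbyt commits to Beta. Subgame-perfect outcome: (Std1, Beta) with payoffs (10, 15).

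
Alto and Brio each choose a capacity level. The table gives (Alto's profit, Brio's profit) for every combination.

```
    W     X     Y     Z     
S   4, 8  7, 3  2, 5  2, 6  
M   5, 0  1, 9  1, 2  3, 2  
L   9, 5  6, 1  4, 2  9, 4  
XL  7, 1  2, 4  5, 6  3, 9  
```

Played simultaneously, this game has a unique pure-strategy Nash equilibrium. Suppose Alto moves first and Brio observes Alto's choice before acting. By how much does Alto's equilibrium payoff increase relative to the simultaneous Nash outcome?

Backward induction with Alto moving first.
- S → Brio plays W (best of 8, 3, 5, 6); Alto gets 4.
- M → Brio plays X (best of 0, 9, 2, 2); Alto gets 1.
- L → Brio plays W (best of 5, 1, 2, 4); Alto gets 9.
- XL → Brio plays Z (best of 1, 4, 6, 9); Alto gets 3.
Maximizing over 4, 1, 9, 3, Alto chooses L. Subgame-perfect outcome: (L, W) with payoffs (9, 5).
For the simultaneous game, intersect best replies.
Alto's best replies: W→L; X→S; Y→XL; Z→L.
Brio's best replies: S→W; M→X; L→W; XL→Z.
Only (L, W) has each player best-responding; Nash payoffs (9, 5).
Alto's commitment gain: 9 − 9 = 0.

0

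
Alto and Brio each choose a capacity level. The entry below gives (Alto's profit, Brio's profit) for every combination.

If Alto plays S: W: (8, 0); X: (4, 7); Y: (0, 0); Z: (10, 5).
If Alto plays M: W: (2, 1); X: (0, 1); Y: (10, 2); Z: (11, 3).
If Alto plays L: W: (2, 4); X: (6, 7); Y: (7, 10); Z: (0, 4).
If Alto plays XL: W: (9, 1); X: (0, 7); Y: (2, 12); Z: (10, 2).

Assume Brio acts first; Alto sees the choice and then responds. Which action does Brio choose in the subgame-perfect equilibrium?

X

Work backward from Alto's decision.
- W → Alto plays XL (best of 8, 2, 2, 9); Brio gets 1.
- X → Alto plays L (best of 4, 0, 6, 0); Brio gets 7.
- Y → Alto plays M (best of 0, 10, 7, 2); Brio gets 2.
- Z → Alto plays M (best of 10, 11, 0, 10); Brio gets 3.
Brio's induced payoffs are 1, 7, 2, 3, so Brio commits to X. Subgame-perfect outcome: (L, X) with payoffs (6, 7).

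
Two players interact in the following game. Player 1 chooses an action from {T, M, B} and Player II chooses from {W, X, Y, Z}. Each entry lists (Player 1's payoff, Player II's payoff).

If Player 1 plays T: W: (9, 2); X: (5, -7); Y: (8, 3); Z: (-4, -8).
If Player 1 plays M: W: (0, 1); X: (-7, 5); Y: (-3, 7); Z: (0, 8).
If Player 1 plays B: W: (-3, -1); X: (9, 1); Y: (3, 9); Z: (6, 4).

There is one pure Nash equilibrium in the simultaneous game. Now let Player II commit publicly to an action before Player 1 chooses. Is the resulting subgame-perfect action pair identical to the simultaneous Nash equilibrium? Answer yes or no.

no

Solve by backward induction (Player II leads).
- W: BR = T, leader payoff 2.
- X: BR = B, leader payoff 1.
- Y: BR = T, leader payoff 3.
- Z: BR = B, leader payoff 4.
Player II's induced payoffs are 2, 1, 3, 4, so Player II commits to Z. Subgame-perfect outcome: (B, Z) with payoffs (6, 4).
For the simultaneous game, intersect best replies.
Player 1's best replies: W→T; X→B; Y→T; Z→B.
Player II's best replies: T→Y; M→Z; B→Y.
The unique mutual best reply is (T, Y), giving (8, 3).
Sequential outcome (B, Z) differs from the Nash profile (T, Y).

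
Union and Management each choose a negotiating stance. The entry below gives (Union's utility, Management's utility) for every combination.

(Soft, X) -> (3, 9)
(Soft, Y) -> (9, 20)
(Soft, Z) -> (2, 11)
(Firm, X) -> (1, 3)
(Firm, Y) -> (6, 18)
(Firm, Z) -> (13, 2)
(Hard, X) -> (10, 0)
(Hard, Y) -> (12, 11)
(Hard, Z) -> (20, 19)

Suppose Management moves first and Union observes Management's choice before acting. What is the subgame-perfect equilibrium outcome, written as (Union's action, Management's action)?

Solve by backward induction (Management leads).
- X → Union plays Hard (best of 3, 1, 10); Management gets 0.
- Y → Union plays Hard (best of 9, 6, 12); Management gets 11.
- Z → Union plays Hard (best of 2, 13, 20); Management gets 19.
Maximizing over 0, 11, 19, Management chooses Z. Subgame-perfect outcome: (Hard, Z) with payoffs (20, 19).

(Hard, Z)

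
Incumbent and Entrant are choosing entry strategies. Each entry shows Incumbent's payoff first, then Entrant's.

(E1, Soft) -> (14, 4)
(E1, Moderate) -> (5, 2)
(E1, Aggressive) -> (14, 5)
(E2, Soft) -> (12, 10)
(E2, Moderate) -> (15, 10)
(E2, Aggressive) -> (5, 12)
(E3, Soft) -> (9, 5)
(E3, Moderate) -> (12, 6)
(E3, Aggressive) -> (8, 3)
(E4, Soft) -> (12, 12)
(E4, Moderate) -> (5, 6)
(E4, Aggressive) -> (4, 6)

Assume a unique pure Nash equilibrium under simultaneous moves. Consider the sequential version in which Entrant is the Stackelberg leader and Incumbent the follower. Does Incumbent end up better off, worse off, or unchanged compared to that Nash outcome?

better off

Solve by backward induction (Entrant leads).
- Soft: BR = E1, leader payoff 4.
- Moderate: BR = E2, leader payoff 10.
- Aggressive: BR = E1, leader payoff 5.
Entrant's induced payoffs are 4, 10, 5, so Entrant commits to Moderate. Subgame-perfect outcome: (E2, Moderate) with payoffs (15, 10).
For the simultaneous game, intersect best replies.
Incumbent's best replies: Soft→E1; Moderate→E2; Aggressive→E1.
Entrant's best replies: E1→Aggressive; E2→Aggressive; E3→Moderate; E4→Soft.
The unique mutual best reply is (E1, Aggressive), giving (14, 5).
Incumbent earns 15 sequentially versus 14 at the Nash outcome: better off.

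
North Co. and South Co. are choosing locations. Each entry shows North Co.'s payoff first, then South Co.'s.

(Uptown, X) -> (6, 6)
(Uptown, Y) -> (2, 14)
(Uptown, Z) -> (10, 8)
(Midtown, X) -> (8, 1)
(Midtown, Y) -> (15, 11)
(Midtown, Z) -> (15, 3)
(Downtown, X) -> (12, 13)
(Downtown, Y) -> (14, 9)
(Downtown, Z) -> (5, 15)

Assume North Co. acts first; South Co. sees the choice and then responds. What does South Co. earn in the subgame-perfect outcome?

11

Backward induction with North Co. moving first.
- Uptown: South Co. compares 6, 14, 8 and picks Y; North Co. would get 2.
- Midtown: South Co. compares 1, 11, 3 and picks Y; North Co. would get 15.
- Downtown: South Co. compares 13, 9, 15 and picks Z; North Co. would get 5.
North Co.'s induced payoffs are 2, 15, 5, so North Co. commits to Midtown. Subgame-perfect outcome: (Midtown, Y) with payoffs (15, 11).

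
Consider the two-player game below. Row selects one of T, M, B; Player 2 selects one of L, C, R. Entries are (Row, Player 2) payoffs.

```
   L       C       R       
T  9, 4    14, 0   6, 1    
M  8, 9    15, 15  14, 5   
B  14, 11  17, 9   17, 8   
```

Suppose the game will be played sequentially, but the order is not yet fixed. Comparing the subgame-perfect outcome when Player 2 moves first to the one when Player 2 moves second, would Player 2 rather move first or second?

If Row leads: Player 2's best replies are T→L, M→C, B→L; Row's induced payoffs 9, 15, 14; outcome (M, C), payoffs (15, 15).
If Player 2 leads: Row's best replies are L→B, C→B, R→B; Player 2's induced payoffs 11, 9, 8; outcome (B, L), payoffs (14, 11).
Player 2 gets 11 moving first and 15 moving second, so Player 2 prefers to move second.

second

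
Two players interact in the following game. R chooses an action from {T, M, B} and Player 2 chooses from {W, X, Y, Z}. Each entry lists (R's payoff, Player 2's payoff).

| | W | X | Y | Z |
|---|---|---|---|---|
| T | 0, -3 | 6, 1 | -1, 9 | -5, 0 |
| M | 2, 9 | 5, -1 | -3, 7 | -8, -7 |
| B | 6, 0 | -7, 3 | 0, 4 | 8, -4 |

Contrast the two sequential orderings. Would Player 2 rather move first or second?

second

If R leads: Player 2's best replies are T→Y, M→W, B→Y; R's induced payoffs -1, 2, 0; outcome (M, W), payoffs (2, 9).
If Player 2 leads: R's best replies are W→B, X→T, Y→B, Z→B; Player 2's induced payoffs 0, 1, 4, -4; outcome (B, Y), payoffs (0, 4).
Player 2 gets 4 moving first and 9 moving second, so Player 2 prefers to move second.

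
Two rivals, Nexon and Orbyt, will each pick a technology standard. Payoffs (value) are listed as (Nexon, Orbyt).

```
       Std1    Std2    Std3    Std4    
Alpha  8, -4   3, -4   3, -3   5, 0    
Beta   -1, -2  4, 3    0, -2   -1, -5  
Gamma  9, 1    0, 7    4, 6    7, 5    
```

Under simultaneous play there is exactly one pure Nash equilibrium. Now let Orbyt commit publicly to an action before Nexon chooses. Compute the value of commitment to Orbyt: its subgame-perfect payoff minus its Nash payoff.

3

Nexon best-responds to each possible Orbyt move:
- Std1: Nexon compares 8, -1, 9 and picks Gamma; Orbyt would get 1.
- Std2: Nexon compares 3, 4, 0 and picks Beta; Orbyt would get 3.
- Std3: Nexon compares 3, 0, 4 and picks Gamma; Orbyt would get 6.
- Std4: Nexon compares 5, -1, 7 and picks Gamma; Orbyt would get 5.
Orbyt's induced payoffs are 1, 3, 6, 5, so Orbyt commits to Std3. Subgame-perfect outcome: (Gamma, Std3) with payoffs (4, 6).
Now find the simultaneous Nash equilibrium.
Nexon's best replies: Std1→Gamma; Std2→Beta; Std3→Gamma; Std4→Gamma.
Orbyt's best replies: Alpha→Std4; Beta→Std2; Gamma→Std2.
Only (Beta, Std2) has each player best-responding; Nash payoffs (4, 3).
Orbyt's commitment gain: 6 − 3 = 3.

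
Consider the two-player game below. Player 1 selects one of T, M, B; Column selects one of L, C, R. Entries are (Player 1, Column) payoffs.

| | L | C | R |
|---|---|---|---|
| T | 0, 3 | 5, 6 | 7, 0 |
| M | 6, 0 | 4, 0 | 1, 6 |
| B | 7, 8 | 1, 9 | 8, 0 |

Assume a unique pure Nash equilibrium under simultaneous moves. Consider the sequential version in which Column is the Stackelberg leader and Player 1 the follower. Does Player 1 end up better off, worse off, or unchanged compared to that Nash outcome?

better off

Solve by backward induction (Column leads).
- L: Player 1 compares 0, 6, 7 and picks B; Column would get 8.
- C: Player 1 compares 5, 4, 1 and picks T; Column would get 6.
- R: Player 1 compares 7, 1, 8 and picks B; Column would get 0.
Maximizing over 8, 6, 0, Column chooses L. Subgame-perfect outcome: (B, L) with payoffs (7, 8).
For the simultaneous game, intersect best replies.
Player 1's best replies: L→B; C→T; R→B.
Column's best replies: T→C; M→R; B→C.
Only (T, C) has each player best-responding; Nash payoffs (5, 6).
Player 1 earns 7 sequentially versus 5 at the Nash outcome: better off.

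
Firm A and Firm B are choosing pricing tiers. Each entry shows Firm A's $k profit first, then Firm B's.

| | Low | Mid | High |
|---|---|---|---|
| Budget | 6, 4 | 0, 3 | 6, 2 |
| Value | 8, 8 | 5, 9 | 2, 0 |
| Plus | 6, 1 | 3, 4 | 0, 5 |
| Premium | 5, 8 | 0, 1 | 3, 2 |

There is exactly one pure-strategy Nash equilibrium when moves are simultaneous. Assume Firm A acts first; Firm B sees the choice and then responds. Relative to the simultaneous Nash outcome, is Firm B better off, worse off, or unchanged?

worse off

Backward induction with Firm A moving first.
- Budget: Firm B compares 4, 3, 2 and picks Low; Firm A would get 6.
- Value: Firm B compares 8, 9, 0 and picks Mid; Firm A would get 5.
- Plus: Firm B compares 1, 4, 5 and picks High; Firm A would get 0.
- Premium: Firm B compares 8, 1, 2 and picks Low; Firm A would get 5.
Firm A's induced payoffs are 6, 5, 0, 5, so Firm A commits to Budget. Subgame-perfect outcome: (Budget, Low) with payoffs (6, 4).
For the simultaneous game, intersect best replies.
Firm A's best replies: Low→Value; Mid→Value; High→Budget.
Firm B's best replies: Budget→Low; Value→Mid; Plus→High; Premium→Low.
The unique mutual best reply is (Value, Mid), giving (5, 9).
Firm B earns 4 sequentially versus 9 at the Nash outcome: worse off.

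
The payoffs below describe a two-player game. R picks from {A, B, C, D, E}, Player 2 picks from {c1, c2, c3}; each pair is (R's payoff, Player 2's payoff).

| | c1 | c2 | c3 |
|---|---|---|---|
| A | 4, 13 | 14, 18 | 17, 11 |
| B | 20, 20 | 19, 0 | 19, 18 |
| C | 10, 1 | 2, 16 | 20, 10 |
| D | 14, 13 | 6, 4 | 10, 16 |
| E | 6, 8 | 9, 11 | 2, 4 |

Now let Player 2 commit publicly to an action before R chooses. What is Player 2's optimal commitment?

c1

Work backward from R's decision.
- c1: BR = B, leader payoff 20.
- c2: BR = B, leader payoff 0.
- c3: BR = C, leader payoff 10.
Maximizing over 20, 0, 10, Player 2 chooses c1. Subgame-perfect outcome: (B, c1) with payoffs (20, 20).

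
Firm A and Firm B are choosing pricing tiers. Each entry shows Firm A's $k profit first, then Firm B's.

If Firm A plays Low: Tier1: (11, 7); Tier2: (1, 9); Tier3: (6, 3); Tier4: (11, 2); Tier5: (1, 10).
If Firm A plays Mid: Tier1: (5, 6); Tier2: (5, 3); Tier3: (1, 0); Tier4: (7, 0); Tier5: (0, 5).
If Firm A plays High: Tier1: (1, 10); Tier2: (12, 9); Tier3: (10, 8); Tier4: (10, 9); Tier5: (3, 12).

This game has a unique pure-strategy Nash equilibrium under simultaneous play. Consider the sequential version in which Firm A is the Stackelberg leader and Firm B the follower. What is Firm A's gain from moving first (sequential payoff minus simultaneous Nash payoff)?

Solve by backward induction (Firm A leads).
- Low: Firm B compares 7, 9, 3, 2, 10 and picks Tier5; Firm A would get 1.
- Mid: Firm B compares 6, 3, 0, 0, 5 and picks Tier1; Firm A would get 5.
- High: Firm B compares 10, 9, 8, 9, 12 and picks Tier5; Firm A would get 3.
Firm A's induced payoffs are 1, 5, 3, so Firm A commits to Mid. Subgame-perfect outcome: (Mid, Tier1) with payoffs (5, 6).
Under simultaneous play:
Firm A's best replies: Tier1→Low; Tier2→High; Tier3→High; Tier4→Low; Tier5→High.
Firm B's best replies: Low→Tier5; Mid→Tier1; High→Tier5.
The unique mutual best reply is (High, Tier5), giving (3, 12).
Firm A's commitment gain: 5 − 3 = 2.

2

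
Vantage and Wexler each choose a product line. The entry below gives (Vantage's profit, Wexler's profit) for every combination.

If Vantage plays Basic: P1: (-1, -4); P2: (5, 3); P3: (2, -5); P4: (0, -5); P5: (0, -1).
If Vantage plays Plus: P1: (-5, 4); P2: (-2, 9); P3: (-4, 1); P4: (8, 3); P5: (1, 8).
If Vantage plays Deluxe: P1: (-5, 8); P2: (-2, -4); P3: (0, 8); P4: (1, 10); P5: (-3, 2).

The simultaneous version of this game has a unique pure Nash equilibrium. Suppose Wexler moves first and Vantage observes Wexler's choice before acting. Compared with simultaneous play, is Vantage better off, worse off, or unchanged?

Solve by backward induction (Wexler leads).
- P1: Vantage compares -1, -5, -5 and picks Basic; Wexler would get -4.
- P2: Vantage compares 5, -2, -2 and picks Basic; Wexler would get 3.
- P3: Vantage compares 2, -4, 0 and picks Basic; Wexler would get -5.
- P4: Vantage compares 0, 8, 1 and picks Plus; Wexler would get 3.
- P5: Vantage compares 0, 1, -3 and picks Plus; Wexler would get 8.
Maximizing over -4, 3, -5, 3, 8, Wexler chooses P5. Subgame-perfect outcome: (Plus, P5) with payoffs (1, 8).
Now find the simultaneous Nash equilibrium.
Vantage's best replies: P1→Basic; P2→Basic; P3→Basic; P4→Plus; P5→Plus.
Wexler's best replies: Basic→P2; Plus→P2; Deluxe→P4.
The unique mutual best reply is (Basic, P2), giving (5, 3).
Vantage earns 1 sequentially versus 5 at the Nash outcome: worse off.

worse off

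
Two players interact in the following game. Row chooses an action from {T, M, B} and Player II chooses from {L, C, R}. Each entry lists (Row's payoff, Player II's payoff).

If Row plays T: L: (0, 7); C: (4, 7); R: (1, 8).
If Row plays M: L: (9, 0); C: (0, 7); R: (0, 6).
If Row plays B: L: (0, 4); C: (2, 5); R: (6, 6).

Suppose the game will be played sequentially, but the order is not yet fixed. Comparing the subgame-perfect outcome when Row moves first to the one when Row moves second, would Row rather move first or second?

first

If Row leads: Player II's best replies are T→R, M→C, B→R; Row's induced payoffs 1, 0, 6; outcome (B, R), payoffs (6, 6).
If Player II leads: Row's best replies are L→M, C→T, R→B; Player II's induced payoffs 0, 7, 6; outcome (T, C), payoffs (4, 7).
Row gets 6 moving first and 4 moving second, so Row prefers to move first.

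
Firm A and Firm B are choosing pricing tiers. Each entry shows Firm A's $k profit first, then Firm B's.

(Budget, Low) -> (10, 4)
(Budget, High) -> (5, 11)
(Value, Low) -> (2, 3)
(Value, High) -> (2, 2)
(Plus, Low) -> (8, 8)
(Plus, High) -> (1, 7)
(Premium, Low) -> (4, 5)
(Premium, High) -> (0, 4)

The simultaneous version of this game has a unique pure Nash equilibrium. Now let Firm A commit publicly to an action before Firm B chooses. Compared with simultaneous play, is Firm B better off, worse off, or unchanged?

Work backward from Firm B's decision.
- Budget: Firm B compares 4, 11 and picks High; Firm A would get 5.
- Value: Firm B compares 3, 2 and picks Low; Firm A would get 2.
- Plus: Firm B compares 8, 7 and picks Low; Firm A would get 8.
- Premium: Firm B compares 5, 4 and picks Low; Firm A would get 4.
Among 5, 2, 8, 4, the best is 8 at Plus. Subgame-perfect outcome: (Plus, Low) with payoffs (8, 8).
Now find the simultaneous Nash equilibrium.
Firm A's best replies: Low→Budget; High→Budget.
Firm B's best replies: Budget→High; Value→Low; Plus→Low; Premium→Low.
Only (Budget, High) has each player best-responding; Nash payoffs (5, 11).
Firm B earns 8 sequentially versus 11 at the Nash outcome: worse off.

worse off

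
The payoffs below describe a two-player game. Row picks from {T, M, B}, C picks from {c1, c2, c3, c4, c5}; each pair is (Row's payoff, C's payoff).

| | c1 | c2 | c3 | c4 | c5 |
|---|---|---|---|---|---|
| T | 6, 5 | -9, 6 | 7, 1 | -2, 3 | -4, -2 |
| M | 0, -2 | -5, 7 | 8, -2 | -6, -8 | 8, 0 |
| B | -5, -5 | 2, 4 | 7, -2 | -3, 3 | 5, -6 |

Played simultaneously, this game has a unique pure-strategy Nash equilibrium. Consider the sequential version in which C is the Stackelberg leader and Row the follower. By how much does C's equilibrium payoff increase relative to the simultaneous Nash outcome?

1

Row best-responds to each possible C move:
- c1: Row compares 6, 0, -5 and picks T; C would get 5.
- c2: Row compares -9, -5, 2 and picks B; C would get 4.
- c3: Row compares 7, 8, 7 and picks M; C would get -2.
- c4: Row compares -2, -6, -3 and picks T; C would get 3.
- c5: Row compares -4, 8, 5 and picks M; C would get 0.
Maximizing over 5, 4, -2, 3, 0, C chooses c1. Subgame-perfect outcome: (T, c1) with payoffs (6, 5).
For the simultaneous game, intersect best replies.
Row's best replies: c1→T; c2→B; c3→M; c4→T; c5→M.
C's best replies: T→c2; M→c2; B→c2.
The unique mutual best reply is (B, c2), giving (2, 4).
C's commitment gain: 5 − 4 = 1.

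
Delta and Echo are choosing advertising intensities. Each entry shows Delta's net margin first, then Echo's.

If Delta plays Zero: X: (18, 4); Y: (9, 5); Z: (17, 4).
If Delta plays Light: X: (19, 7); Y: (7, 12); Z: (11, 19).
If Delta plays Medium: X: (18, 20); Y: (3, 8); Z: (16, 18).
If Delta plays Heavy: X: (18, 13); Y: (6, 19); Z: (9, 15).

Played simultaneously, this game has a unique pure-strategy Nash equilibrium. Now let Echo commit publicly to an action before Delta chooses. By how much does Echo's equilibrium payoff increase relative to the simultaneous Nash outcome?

Backward induction with Echo moving first.
- X: Delta compares 18, 19, 18, 18 and picks Light; Echo would get 7.
- Y: Delta compares 9, 7, 3, 6 and picks Zero; Echo would get 5.
- Z: Delta compares 17, 11, 16, 9 and picks Zero; Echo would get 4.
Echo's induced payoffs are 7, 5, 4, so Echo commits to X. Subgame-perfect outcome: (Light, X) with payoffs (19, 7).
Now find the simultaneous Nash equilibrium.
Delta's best replies: X→Light; Y→Zero; Z→Zero.
Echo's best replies: Zero→Y; Light→Z; Medium→X; Heavy→Y.
Only (Zero, Y) has each player best-responding; Nash payoffs (9, 5).
Echo's commitment gain: 7 − 5 = 2.

2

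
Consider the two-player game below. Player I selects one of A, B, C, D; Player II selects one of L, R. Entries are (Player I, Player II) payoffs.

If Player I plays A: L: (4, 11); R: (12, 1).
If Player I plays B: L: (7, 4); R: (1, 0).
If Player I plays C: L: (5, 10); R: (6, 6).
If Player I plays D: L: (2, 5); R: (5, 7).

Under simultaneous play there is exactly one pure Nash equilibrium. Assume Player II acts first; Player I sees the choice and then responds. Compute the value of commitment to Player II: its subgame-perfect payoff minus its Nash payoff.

0

Work backward from Player I's decision.
- L → Player I plays B (best of 4, 7, 5, 2); Player II gets 4.
- R → Player I plays A (best of 12, 1, 6, 5); Player II gets 1.
Maximizing over 4, 1, Player II chooses L. Subgame-perfect outcome: (B, L) with payoffs (7, 4).
Under simultaneous play:
Player I's best replies: L→B; R→A.
Player II's best replies: A→L; B→L; C→L; D→R.
Only (B, L) has each player best-responding; Nash payoffs (7, 4).
Player II's commitment gain: 4 − 4 = 0.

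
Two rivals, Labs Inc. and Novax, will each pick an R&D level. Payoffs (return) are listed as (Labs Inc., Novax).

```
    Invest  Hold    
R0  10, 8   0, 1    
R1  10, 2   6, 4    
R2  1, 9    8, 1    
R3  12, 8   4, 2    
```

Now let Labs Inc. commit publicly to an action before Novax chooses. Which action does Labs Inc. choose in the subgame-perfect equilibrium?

R3

Backward induction with Labs Inc. moving first.
- R0 → Novax plays Invest (best of 8, 1); Labs Inc. gets 10.
- R1 → Novax plays Hold (best of 2, 4); Labs Inc. gets 6.
- R2 → Novax plays Invest (best of 9, 1); Labs Inc. gets 1.
- R3 → Novax plays Invest (best of 8, 2); Labs Inc. gets 12.
Labs Inc.'s induced payoffs are 10, 6, 1, 12, so Labs Inc. commits to R3. Subgame-perfect outcome: (R3, Invest) with payoffs (12, 8).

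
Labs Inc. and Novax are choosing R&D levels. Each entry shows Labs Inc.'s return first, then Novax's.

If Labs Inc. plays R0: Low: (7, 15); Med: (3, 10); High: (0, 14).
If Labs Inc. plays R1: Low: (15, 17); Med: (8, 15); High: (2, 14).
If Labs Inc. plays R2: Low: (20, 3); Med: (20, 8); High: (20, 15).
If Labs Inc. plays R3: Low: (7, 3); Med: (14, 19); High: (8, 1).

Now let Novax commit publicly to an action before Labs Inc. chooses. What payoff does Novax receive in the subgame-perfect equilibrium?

Solve by backward induction (Novax leads).
- Low → Labs Inc. plays R2 (best of 7, 15, 20, 7); Novax gets 3.
- Med → Labs Inc. plays R2 (best of 3, 8, 20, 14); Novax gets 8.
- High → Labs Inc. plays R2 (best of 0, 2, 20, 8); Novax gets 15.
Novax's induced payoffs are 3, 8, 15, so Novax commits to High. Subgame-perfect outcome: (R2, High) with payoffs (20, 15).

15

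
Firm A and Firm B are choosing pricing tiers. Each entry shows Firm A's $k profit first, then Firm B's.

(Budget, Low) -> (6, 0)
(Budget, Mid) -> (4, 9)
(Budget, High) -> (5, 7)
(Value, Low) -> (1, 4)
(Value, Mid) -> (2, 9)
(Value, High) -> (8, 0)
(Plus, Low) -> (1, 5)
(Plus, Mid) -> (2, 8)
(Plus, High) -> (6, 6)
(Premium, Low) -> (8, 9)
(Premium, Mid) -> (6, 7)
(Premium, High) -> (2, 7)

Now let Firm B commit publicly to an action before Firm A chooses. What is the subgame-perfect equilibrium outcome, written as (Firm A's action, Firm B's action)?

Work backward from Firm A's decision.
- Low → Firm A plays Premium (best of 6, 1, 1, 8); Firm B gets 9.
- Mid → Firm A plays Premium (best of 4, 2, 2, 6); Firm B gets 7.
- High → Firm A plays Value (best of 5, 8, 6, 2); Firm B gets 0.
Firm B's induced payoffs are 9, 7, 0, so Firm B commits to Low. Subgame-perfect outcome: (Premium, Low) with payoffs (8, 9).

(Premium, Low)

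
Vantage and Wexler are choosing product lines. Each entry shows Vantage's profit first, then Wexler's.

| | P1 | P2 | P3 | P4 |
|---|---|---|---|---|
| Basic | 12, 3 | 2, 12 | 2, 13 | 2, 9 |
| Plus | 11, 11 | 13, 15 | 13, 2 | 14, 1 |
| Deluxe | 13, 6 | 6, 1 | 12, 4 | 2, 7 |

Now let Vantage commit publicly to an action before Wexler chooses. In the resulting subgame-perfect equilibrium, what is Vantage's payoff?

Backward induction with Vantage moving first.
- Basic → Wexler plays P3 (best of 3, 12, 13, 9); Vantage gets 2.
- Plus → Wexler plays P2 (best of 11, 15, 2, 1); Vantage gets 13.
- Deluxe → Wexler plays P4 (best of 6, 1, 4, 7); Vantage gets 2.
Among 2, 13, 2, the best is 13 at Plus. Subgame-perfect outcome: (Plus, P2) with payoffs (13, 15).

13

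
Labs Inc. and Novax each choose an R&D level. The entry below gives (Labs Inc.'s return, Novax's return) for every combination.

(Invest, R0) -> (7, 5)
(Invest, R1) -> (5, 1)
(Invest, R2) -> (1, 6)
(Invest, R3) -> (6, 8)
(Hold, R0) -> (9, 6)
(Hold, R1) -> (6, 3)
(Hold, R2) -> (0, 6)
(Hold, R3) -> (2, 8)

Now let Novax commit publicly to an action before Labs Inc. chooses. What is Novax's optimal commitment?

Backward induction with Novax moving first.
- R0 → Labs Inc. plays Hold (best of 7, 9); Novax gets 6.
- R1 → Labs Inc. plays Hold (best of 5, 6); Novax gets 3.
- R2 → Labs Inc. plays Invest (best of 1, 0); Novax gets 6.
- R3 → Labs Inc. plays Invest (best of 6, 2); Novax gets 8.
Among 6, 3, 6, 8, the best is 8 at R3. Subgame-perfect outcome: (Invest, R3) with payoffs (6, 8).

R3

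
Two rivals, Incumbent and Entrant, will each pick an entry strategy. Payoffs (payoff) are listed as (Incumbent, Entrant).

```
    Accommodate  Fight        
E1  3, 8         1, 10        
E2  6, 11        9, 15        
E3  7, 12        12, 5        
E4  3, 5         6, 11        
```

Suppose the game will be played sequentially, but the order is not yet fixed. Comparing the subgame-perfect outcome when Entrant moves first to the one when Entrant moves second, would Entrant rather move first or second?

If Incumbent leads: Entrant's best replies are E1→Fight, E2→Fight, E3→Accommodate, E4→Fight; Incumbent's induced payoffs 1, 9, 7, 6; outcome (E2, Fight), payoffs (9, 15).
If Entrant leads: Incumbent's best replies are Accommodate→E3, Fight→E3; Entrant's induced payoffs 12, 5; outcome (E3, Accommodate), payoffs (7, 12).
Entrant gets 12 moving first and 15 moving second, so Entrant prefers to move second.

second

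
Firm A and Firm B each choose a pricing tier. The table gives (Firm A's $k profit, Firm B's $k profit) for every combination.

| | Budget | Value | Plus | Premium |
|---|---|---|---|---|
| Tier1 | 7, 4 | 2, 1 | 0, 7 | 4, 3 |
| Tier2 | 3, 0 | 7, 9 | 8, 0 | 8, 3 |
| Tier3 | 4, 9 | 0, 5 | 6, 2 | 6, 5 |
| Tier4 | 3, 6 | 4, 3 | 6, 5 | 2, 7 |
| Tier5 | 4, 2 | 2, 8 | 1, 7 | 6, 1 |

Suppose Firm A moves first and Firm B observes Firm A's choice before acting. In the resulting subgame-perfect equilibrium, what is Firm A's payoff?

Backward induction with Firm A moving first.
- Tier1 → Firm B plays Plus (best of 4, 1, 7, 3); Firm A gets 0.
- Tier2 → Firm B plays Value (best of 0, 9, 0, 3); Firm A gets 7.
- Tier3 → Firm B plays Budget (best of 9, 5, 2, 5); Firm A gets 4.
- Tier4 → Firm B plays Premium (best of 6, 3, 5, 7); Firm A gets 2.
- Tier5 → Firm B plays Value (best of 2, 8, 7, 1); Firm A gets 2.
Among 0, 7, 4, 2, 2, the best is 7 at Tier2. Subgame-perfect outcome: (Tier2, Value) with payoffs (7, 9).

7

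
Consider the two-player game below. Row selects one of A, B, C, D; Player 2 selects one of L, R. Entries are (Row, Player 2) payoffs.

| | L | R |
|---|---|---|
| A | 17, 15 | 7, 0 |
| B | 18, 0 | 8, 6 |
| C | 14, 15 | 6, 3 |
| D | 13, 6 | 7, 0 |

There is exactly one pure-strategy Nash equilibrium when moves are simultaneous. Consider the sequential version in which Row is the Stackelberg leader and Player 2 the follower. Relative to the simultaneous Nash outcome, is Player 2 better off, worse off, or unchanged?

Player 2 best-responds to each possible Row move:
- A: Player 2 compares 15, 0 and picks L; Row would get 17.
- B: Player 2 compares 0, 6 and picks R; Row would get 8.
- C: Player 2 compares 15, 3 and picks L; Row would get 14.
- D: Player 2 compares 6, 0 and picks L; Row would get 13.
Row's induced payoffs are 17, 8, 14, 13, so Row commits to A. Subgame-perfect outcome: (A, L) with payoffs (17, 15).
Now find the simultaneous Nash equilibrium.
Row's best replies: L→B; R→B.
Player 2's best replies: A→L; B→R; C→L; D→L.
The unique mutual best reply is (B, R), giving (8, 6).
Player 2 earns 15 sequentially versus 6 at the Nash outcome: better off.

better off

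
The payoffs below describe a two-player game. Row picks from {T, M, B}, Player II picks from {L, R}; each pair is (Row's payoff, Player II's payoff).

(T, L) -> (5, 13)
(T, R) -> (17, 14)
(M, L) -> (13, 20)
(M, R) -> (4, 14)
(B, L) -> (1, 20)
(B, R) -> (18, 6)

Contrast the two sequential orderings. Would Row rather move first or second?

If Row leads: Player II's best replies are T→R, M→L, B→L; Row's induced payoffs 17, 13, 1; outcome (T, R), payoffs (17, 14).
If Player II leads: Row's best replies are L→M, R→B; Player II's induced payoffs 20, 6; outcome (M, L), payoffs (13, 20).
Row gets 17 moving first and 13 moving second, so Row prefers to move first.

first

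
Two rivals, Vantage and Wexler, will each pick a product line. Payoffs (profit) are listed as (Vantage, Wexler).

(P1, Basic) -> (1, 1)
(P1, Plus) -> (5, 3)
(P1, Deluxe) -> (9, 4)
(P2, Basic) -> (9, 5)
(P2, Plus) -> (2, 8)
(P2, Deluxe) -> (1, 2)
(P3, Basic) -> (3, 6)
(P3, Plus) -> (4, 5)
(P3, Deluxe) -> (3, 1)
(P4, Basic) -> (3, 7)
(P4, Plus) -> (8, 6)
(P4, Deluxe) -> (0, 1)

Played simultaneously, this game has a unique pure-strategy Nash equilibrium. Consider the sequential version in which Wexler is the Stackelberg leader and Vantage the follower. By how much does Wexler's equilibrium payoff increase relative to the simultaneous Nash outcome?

2

Backward induction with Wexler moving first.
- Basic: Vantage compares 1, 9, 3, 3 and picks P2; Wexler would get 5.
- Plus: Vantage compares 5, 2, 4, 8 and picks P4; Wexler would get 6.
- Deluxe: Vantage compares 9, 1, 3, 0 and picks P1; Wexler would get 4.
Wexler's induced payoffs are 5, 6, 4, so Wexler commits to Plus. Subgame-perfect outcome: (P4, Plus) with payoffs (8, 6).
Now find the simultaneous Nash equilibrium.
Vantage's best replies: Basic→P2; Plus→P4; Deluxe→P1.
Wexler's best replies: P1→Deluxe; P2→Plus; P3→Basic; P4→Basic.
The unique mutual best reply is (P1, Deluxe), giving (9, 4).
Wexler's commitment gain: 6 − 4 = 2.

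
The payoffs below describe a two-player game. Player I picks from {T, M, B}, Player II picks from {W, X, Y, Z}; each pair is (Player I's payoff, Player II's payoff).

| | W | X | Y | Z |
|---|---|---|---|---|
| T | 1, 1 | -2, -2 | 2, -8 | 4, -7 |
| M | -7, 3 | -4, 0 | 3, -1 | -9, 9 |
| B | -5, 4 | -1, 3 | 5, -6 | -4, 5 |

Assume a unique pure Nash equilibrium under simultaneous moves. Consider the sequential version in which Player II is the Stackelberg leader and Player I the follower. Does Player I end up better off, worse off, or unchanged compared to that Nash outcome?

worse off

Backward induction with Player II moving first.
- W: Player I compares 1, -7, -5 and picks T; Player II would get 1.
- X: Player I compares -2, -4, -1 and picks B; Player II would get 3.
- Y: Player I compares 2, 3, 5 and picks B; Player II would get -6.
- Z: Player I compares 4, -9, -4 and picks T; Player II would get -7.
Player II's induced payoffs are 1, 3, -6, -7, so Player II commits to X. Subgame-perfect outcome: (B, X) with payoffs (-1, 3).
For the simultaneous game, intersect best replies.
Player I's best replies: W→T; X→B; Y→B; Z→T.
Player II's best replies: T→W; M→Z; B→Z.
The unique mutual best reply is (T, W), giving (1, 1).
Player I earns -1 sequentially versus 1 at the Nash outcome: worse off.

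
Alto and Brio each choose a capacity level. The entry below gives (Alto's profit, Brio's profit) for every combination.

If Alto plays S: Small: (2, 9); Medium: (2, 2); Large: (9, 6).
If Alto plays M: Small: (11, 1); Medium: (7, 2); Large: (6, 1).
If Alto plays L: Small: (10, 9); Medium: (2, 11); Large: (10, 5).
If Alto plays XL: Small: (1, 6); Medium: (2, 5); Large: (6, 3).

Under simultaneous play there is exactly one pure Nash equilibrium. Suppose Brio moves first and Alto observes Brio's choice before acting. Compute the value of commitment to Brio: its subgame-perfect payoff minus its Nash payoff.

Work backward from Alto's decision.
- Small: BR = M, leader payoff 1.
- Medium: BR = M, leader payoff 2.
- Large: BR = L, leader payoff 5.
Among 1, 2, 5, the best is 5 at Large. Subgame-perfect outcome: (L, Large) with payoffs (10, 5).
Now find the simultaneous Nash equilibrium.
Alto's best replies: Small→M; Medium→M; Large→L.
Brio's best replies: S→Small; M→Medium; L→Medium; XL→Small.
The unique mutual best reply is (M, Medium), giving (7, 2).
Brio's commitment gain: 5 − 2 = 3.

3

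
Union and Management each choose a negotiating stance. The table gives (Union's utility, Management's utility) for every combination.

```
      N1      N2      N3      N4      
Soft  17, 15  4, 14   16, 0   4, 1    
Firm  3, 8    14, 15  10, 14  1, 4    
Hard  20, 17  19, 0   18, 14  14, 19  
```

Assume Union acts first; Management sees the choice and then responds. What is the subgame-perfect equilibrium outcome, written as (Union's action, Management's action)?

Management best-responds to each possible Union move:
- Soft → Management plays N1 (best of 15, 14, 0, 1); Union gets 17.
- Firm → Management plays N2 (best of 8, 15, 14, 4); Union gets 14.
- Hard → Management plays N4 (best of 17, 0, 14, 19); Union gets 14.
Maximizing over 17, 14, 14, Union chooses Soft. Subgame-perfect outcome: (Soft, N1) with payoffs (17, 15).

(Soft, N1)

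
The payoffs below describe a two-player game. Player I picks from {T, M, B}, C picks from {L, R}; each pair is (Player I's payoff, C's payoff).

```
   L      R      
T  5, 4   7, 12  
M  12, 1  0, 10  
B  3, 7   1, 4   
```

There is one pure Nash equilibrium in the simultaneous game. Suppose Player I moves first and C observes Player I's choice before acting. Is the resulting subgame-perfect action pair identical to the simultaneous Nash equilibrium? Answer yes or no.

Backward induction with Player I moving first.
- T: BR = R, leader payoff 7.
- M: BR = R, leader payoff 0.
- B: BR = L, leader payoff 3.
Player I's induced payoffs are 7, 0, 3, so Player I commits to T. Subgame-perfect outcome: (T, R) with payoffs (7, 12).
For the simultaneous game, intersect best replies.
Player I's best replies: L→M; R→T.
C's best replies: T→R; M→R; B→L.
The unique mutual best reply is (T, R), giving (7, 12).
Sequential outcome (T, R) coincides with the Nash profile (T, R).

yes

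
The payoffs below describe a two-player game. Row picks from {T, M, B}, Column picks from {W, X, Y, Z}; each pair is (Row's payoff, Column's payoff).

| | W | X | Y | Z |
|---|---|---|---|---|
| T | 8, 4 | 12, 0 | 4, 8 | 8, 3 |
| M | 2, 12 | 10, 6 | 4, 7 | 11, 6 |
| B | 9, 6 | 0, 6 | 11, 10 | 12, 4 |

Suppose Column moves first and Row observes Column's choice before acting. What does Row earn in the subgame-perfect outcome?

11

Solve by backward induction (Column leads).
- W: Row compares 8, 2, 9 and picks B; Column would get 6.
- X: Row compares 12, 10, 0 and picks T; Column would get 0.
- Y: Row compares 4, 4, 11 and picks B; Column would get 10.
- Z: Row compares 8, 11, 12 and picks B; Column would get 4.
Column's induced payoffs are 6, 0, 10, 4, so Column commits to Y. Subgame-perfect outcome: (B, Y) with payoffs (11, 10).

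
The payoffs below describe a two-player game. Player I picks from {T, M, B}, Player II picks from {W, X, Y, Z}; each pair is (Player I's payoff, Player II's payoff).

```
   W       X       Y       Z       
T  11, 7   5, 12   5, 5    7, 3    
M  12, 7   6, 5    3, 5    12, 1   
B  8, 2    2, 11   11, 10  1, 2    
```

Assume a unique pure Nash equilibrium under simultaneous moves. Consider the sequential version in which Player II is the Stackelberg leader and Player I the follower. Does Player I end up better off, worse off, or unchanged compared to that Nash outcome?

worse off

Solve by backward induction (Player II leads).
- W: Player I compares 11, 12, 8 and picks M; Player II would get 7.
- X: Player I compares 5, 6, 2 and picks M; Player II would get 5.
- Y: Player I compares 5, 3, 11 and picks B; Player II would get 10.
- Z: Player I compares 7, 12, 1 and picks M; Player II would get 1.
Among 7, 5, 10, 1, the best is 10 at Y. Subgame-perfect outcome: (B, Y) with payoffs (11, 10).
Under simultaneous play:
Player I's best replies: W→M; X→M; Y→B; Z→M.
Player II's best replies: T→X; M→W; B→X.
The unique mutual best reply is (M, W), giving (12, 7).
Player I earns 11 sequentially versus 12 at the Nash outcome: worse off.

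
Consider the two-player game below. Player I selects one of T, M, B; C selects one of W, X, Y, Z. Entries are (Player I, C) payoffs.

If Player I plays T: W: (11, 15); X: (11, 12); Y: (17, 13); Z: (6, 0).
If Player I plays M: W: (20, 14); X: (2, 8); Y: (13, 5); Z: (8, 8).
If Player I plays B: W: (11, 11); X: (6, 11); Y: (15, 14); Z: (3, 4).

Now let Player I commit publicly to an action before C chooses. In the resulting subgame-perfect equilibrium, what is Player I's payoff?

20

Backward induction with Player I moving first.
- T: BR = W, leader payoff 11.
- M: BR = W, leader payoff 20.
- B: BR = Y, leader payoff 15.
Player I's induced payoffs are 11, 20, 15, so Player I commits to M. Subgame-perfect outcome: (M, W) with payoffs (20, 14).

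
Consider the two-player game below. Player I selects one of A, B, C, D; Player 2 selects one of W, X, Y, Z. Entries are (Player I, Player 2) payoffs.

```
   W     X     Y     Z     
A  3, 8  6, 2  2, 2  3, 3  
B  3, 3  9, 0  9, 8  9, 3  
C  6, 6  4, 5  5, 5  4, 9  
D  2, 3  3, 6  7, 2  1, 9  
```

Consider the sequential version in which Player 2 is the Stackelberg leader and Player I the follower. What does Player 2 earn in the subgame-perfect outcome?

Player I best-responds to each possible Player 2 move:
- W → Player I plays C (best of 3, 3, 6, 2); Player 2 gets 6.
- X → Player I plays B (best of 6, 9, 4, 3); Player 2 gets 0.
- Y → Player I plays B (best of 2, 9, 5, 7); Player 2 gets 8.
- Z → Player I plays B (best of 3, 9, 4, 1); Player 2 gets 3.
Among 6, 0, 8, 3, the best is 8 at Y. Subgame-perfect outcome: (B, Y) with payoffs (9, 8).

8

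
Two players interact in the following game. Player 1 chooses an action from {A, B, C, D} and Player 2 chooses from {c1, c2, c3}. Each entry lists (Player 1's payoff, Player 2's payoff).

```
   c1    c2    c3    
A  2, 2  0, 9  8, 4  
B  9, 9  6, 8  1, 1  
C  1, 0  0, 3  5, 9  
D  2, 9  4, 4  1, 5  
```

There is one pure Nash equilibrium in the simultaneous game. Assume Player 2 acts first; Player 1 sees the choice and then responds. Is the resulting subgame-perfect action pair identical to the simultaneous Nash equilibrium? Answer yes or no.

yes

Player 1 best-responds to each possible Player 2 move:
- c1 → Player 1 plays B (best of 2, 9, 1, 2); Player 2 gets 9.
- c2 → Player 1 plays B (best of 0, 6, 0, 4); Player 2 gets 8.
- c3 → Player 1 plays A (best of 8, 1, 5, 1); Player 2 gets 4.
Maximizing over 9, 8, 4, Player 2 chooses c1. Subgame-perfect outcome: (B, c1) with payoffs (9, 9).
Under simultaneous play:
Player 1's best replies: c1→B; c2→B; c3→A.
Player 2's best replies: A→c2; B→c1; C→c3; D→c1.
Only (B, c1) has each player best-responding; Nash payoffs (9, 9).
Sequential outcome (B, c1) coincides with the Nash profile (B, c1).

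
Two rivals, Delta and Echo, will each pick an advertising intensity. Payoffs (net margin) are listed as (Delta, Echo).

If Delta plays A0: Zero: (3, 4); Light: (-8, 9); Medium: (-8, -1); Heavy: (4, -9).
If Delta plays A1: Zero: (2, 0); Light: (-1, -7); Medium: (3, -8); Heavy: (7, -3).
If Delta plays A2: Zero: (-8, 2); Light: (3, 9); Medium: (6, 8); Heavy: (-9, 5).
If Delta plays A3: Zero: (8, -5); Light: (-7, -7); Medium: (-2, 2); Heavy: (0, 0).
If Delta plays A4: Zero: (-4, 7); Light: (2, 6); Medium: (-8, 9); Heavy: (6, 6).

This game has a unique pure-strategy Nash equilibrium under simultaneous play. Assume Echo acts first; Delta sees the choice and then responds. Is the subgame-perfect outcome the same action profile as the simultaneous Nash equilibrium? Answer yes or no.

yes

Work backward from Delta's decision.
- Zero → Delta plays A3 (best of 3, 2, -8, 8, -4); Echo gets -5.
- Light → Delta plays A2 (best of -8, -1, 3, -7, 2); Echo gets 9.
- Medium → Delta plays A2 (best of -8, 3, 6, -2, -8); Echo gets 8.
- Heavy → Delta plays A1 (best of 4, 7, -9, 0, 6); Echo gets -3.
Maximizing over -5, 9, 8, -3, Echo chooses Light. Subgame-perfect outcome: (A2, Light) with payoffs (3, 9).
Now find the simultaneous Nash equilibrium.
Delta's best replies: Zero→A3; Light→A2; Medium→A2; Heavy→A1.
Echo's best replies: A0→Light; A1→Zero; A2→Light; A3→Medium; A4→Medium.
The unique mutual best reply is (A2, Light), giving (3, 9).
Sequential outcome (A2, Light) coincides with the Nash profile (A2, Light).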